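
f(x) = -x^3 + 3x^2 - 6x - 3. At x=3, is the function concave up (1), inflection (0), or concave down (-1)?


Concavity is determined by the sign of f''(x).
f(x) = -x^3 + 3x^2 - 6x - 3
f'(x) = -3x^2 + 6x - 6
f''(x) = -6x + 6
f''(3) = -6 * 3 + 6
= -18 + 6
= -12
Since f''(3) < 0, the function is concave down (-1)

-1


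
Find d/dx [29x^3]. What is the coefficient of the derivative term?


We apply the power rule: d/dx [ax^n] = a*n * x^(n-1)
d/dx [29x^3]
= 29 * 3 * x^(3-1)
= 87x^2
The coefficient is 87

87


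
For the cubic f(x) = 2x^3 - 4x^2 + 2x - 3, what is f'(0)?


Differentiate f(x) = 2x^3 - 4x^2 + 2x - 3 term by term:
f'(x) = 6x^2 - 8x + 2
Substitute x = 0:
f'(0) = 6 * 0^2 - 8 * 0 + 2
= 0 + 0 + 2
= 2

2


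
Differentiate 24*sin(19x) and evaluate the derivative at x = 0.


Apply the chain rule to differentiate 24*sin(19x):
d/dx [24*sin(19x)]
= 24 * cos(19x) * d/dx(19x)
= 24 * 19 * cos(19x)
= 456 * cos(19x)
Evaluate at x = 0:
= 456 * cos(0)
= 456 * 1
= 456

456


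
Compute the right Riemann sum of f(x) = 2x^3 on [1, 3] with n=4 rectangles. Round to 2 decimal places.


Right Riemann sum uses right endpoints of each subinterval.
Interval: [1, 3], n = 4
dx = (3 - 1) / 4 = 1/2
Right endpoints: [3/2, 2, 5/2, 3]
f values: [27/4, 16, 125/4, 54]
Sum = dx * (sum of f values)
= 1/2 * 108
= 54 = 54.00

54.00


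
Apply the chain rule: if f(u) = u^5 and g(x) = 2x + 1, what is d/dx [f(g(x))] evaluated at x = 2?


Using the chain rule: (f(g(x)))' = f'(g(x)) * g'(x)
First, find g(2):
g(2) = 2 * 2 + 1 = 5
Next, f'(u) = 5u^4
And g'(x) = 2
So f'(g(2)) * g'(2)
= 5 * 5^4 * 2
= 5 * 625 * 2
= 6250

6250


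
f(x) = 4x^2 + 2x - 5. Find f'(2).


Differentiate term by term using power and sum rules:
f(x) = 4x^2 + 2x - 5
f'(x) = 8x + 2
Substitute x = 2:
f'(2) = 8 * 2 + 2
= 16 + 2
= 18

18


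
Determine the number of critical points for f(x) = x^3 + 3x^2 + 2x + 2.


Find where f'(x) = 0:
f(x) = x^3 + 3x^2 + 2x + 2
f'(x) = 3x^2 + 6x + 2
This is a quadratic in x. Use the discriminant to count real roots.
Discriminant = (6)^2 - 4 * 3 * 2
= 36 - 24
= 12
Since discriminant > 0, f'(x) = 0 has 2 real solutions.
Number of critical points: 2

2


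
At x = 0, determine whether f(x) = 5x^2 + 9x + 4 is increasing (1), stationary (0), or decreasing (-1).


Compute f'(x) to determine behavior:
f'(x) = 10x + 9
f'(0) = 10 * 0 + 9
= 0 + 9
= 9
Since f'(0) > 0, the function is increasing (1)

1


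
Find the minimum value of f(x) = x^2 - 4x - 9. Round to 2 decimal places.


For a quadratic f(x) = ax^2 + bx + c with a > 0, the minimum is at the vertex.
Vertex x-coordinate: x = -b/(2a)
x = -(-4) / (2 * 1)
x = 4/2 = 2
Substitute back to find the minimum value:
f(2) = 1 * 2^2 - 4 * 2 - 9
= 4 - 8 - 9
= -13 = -13.00

-13.00


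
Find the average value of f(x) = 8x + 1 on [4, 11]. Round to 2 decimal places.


Average value = 1/(b-a) * integral from a to b of f(x) dx
First compute the integral of 8x + 1:
F(x) = 4x^2 + x
F(11) = 4 * 121 + 1 * 11 = 495
F(4) = 4 * 16 + 1 * 4 = 68
Integral = 495 - 68 = 427
Average = 427 / (11 - 4) = 427 / 7
= 61 = 61.00

61.00


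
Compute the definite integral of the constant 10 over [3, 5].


The integral of a constant k over [a, b] equals k * (b - a).
integral from 3 to 5 of 10 dx
= 10 * (5 - 3)
= 10 * 2
= 20

20


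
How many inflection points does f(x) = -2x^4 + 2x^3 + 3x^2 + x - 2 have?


Inflection points occur where f''(x) = 0 and concavity changes.
f(x) = -2x^4 + 2x^3 + 3x^2 + x - 2
f'(x) = -8x^3 + 6x^2 + 6x + 1
f''(x) = -24x^2 + 12x + 6
This is a quadratic in x. Use the discriminant to count real roots.
Discriminant = (12)^2 - 4 * (-24) * 6
= 144 - (-576)
= 720
Since discriminant > 0, f''(x) = 0 has 2 distinct real solutions.
A quadratic with two distinct real roots changes sign at each root, so concavity changes at both.
Number of inflection points: 2

2


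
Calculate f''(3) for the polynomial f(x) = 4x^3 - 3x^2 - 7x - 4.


First derivative:
f'(x) = 12x^2 - 6x - 7
Second derivative:
f''(x) = 24x - 6
Substitute x = 3:
f''(3) = 24 * 3 - 6
= 72 - 6
= 66

66


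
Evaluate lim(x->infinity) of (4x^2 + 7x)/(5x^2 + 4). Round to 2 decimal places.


For limits at infinity with equal-degree polynomials,
we compare leading coefficients.
Numerator leading term: 4x^2
Denominator leading term: 5x^2
Divide both by x^2:
lim = (4 + 7/x) / (5 + 4/x^2)
As x -> infinity, the 1/x and 1/x^2 terms vanish:
= 4/5 = 0.80

0.80


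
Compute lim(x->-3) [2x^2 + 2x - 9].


Since polynomials are continuous, we use direct substitution.
lim(x->-3) of 2x^2 + 2x - 9
= 2 * (-3)^2 + 2 * (-3) - 9
= 18 - 6 - 9
= 3

3


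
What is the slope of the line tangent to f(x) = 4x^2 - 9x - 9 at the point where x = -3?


The slope of the tangent line equals f'(x) at the point.
f(x) = 4x^2 - 9x - 9
f'(x) = 8x - 9
At x = -3:
f'(-3) = 8 * (-3) - 9
= -24 - 9
= -33

-33


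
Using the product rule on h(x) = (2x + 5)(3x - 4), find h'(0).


Let u(x) = 2x + 5 and v(x) = 3x - 4
u'(x) = 2
v'(x) = 3
Product rule: h'(x) = u'(x)*v(x) + u(x)*v'(x)
= 2 * (3x - 4) + (2x + 5) * 3
At x = 0:
u(0) = 2 * 0 + 5 = 5
v(0) = 3 * 0 - 4 = -4
h'(0) = 2 * (-4) + 5 * 3
= -8 + 15
= 7

7


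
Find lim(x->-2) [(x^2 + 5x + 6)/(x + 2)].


Direct substitution gives 0/0, so we factor the numerator.
Factor: (x^2 + 5x + 6) = (x + 2)(x + 3)
Cancel the common factor (x + 2):
(x^2 + 5x + 6)/(x + 2) = (x + 3)
Now substitute x = -2:
= (-2) - (-3) = 1

1


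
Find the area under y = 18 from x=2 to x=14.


The area under a constant function y = 18 is a rectangle.
Width = 14 - 2 = 12
Height = 18
Area = width * height
= 12 * 18
= 216

216


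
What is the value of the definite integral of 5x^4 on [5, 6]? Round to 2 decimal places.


Find the antiderivative of 5x^4:
F(x) = 5/5 * x^5
Apply the Fundamental Theorem of Calculus:
F(6) - F(5)
= 5/5 * 6^5 - 5/5 * 5^5
= 5/5 * (7776 - 3125)
= 5/5 * 4651
= 4651 = 4651.00

4651.00


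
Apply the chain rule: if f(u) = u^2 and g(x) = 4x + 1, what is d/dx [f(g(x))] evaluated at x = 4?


Using the chain rule: (f(g(x)))' = f'(g(x)) * g'(x)
First, find g(4):
g(4) = 4 * 4 + 1 = 17
Next, f'(u) = 2u
And g'(x) = 4
So f'(g(4)) * g'(4)
= 2 * 17 * 4
= 136

136


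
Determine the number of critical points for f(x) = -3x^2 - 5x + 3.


Find where f'(x) = 0:
f'(x) = -6x - 5
Set f'(x) = 0:
-6x - 5 = 0
x = 5 / (-6) = -5/6
This is a linear equation in x, so there is exactly one solution.
Number of critical points: 1

1


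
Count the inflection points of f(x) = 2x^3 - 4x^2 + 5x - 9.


Inflection points occur where f''(x) = 0 and concavity changes.
f(x) = 2x^3 - 4x^2 + 5x - 9
f'(x) = 6x^2 - 8x + 5
f''(x) = 12x - 8
Set f''(x) = 0:
12x - 8 = 0
x = 8 / 12 = 2/3
Since f''(x) is linear (degree 1), it changes sign at this point.
Therefore there is exactly 1 inflection point.

1


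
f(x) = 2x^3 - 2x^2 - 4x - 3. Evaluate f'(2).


Differentiate f(x) = 2x^3 - 2x^2 - 4x - 3 term by term:
f'(x) = 6x^2 - 4x - 4
Substitute x = 2:
f'(2) = 6 * 2^2 - 4 * 2 - 4
= 24 - 8 - 4
= 12

12


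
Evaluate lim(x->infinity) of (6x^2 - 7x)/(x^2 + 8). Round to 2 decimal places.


For limits at infinity with equal-degree polynomials,
we compare leading coefficients.
Numerator leading term: 6x^2
Denominator leading term: x^2
Divide both by x^2:
lim = (6 - 7/x) / (1 + 8/x^2)
As x -> infinity, the 1/x and 1/x^2 terms vanish:
= 6/1 = 6 = 6.00

6.00


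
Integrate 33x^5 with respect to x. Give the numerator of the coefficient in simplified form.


Apply the power rule for integration:
integral of ax^n dx = a/(n+1) * x^(n+1) + C
integral of 33x^5 dx
= 33/6 * x^6 + C
= 11/2 * x^6 + C
The coefficient in lowest terms is 11/2, and its numerator is 11

11


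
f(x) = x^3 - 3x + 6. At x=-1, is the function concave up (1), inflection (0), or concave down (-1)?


Concavity is determined by the sign of f''(x).
f(x) = x^3 - 3x + 6
f'(x) = 3x^2 - 3
f''(x) = 6x
f''(-1) = 6 * (-1) + 0
= -6 + 0
= -6
Since f''(-1) < 0, the function is concave down (-1)

-1


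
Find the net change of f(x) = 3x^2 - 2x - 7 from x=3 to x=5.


Net change = f(b) - f(a)
f(x) = 3x^2 - 2x - 7
Compute f(5):
f(5) = 3 * 5^2 - 2 * 5 - 7
= 75 - 10 - 7
= 58
Compute f(3):
f(3) = 3 * 3^2 - 2 * 3 - 7
= 27 - 6 - 7
= 14
Net change = 58 - 14 = 44

44


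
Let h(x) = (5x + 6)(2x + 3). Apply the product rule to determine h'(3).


Let u(x) = 5x + 6 and v(x) = 2x + 3
u'(x) = 5
v'(x) = 2
Product rule: h'(x) = u'(x)*v(x) + u(x)*v'(x)
= 5 * (2x + 3) + (5x + 6) * 2
At x = 3:
u(3) = 5 * 3 + 6 = 21
v(3) = 2 * 3 + 3 = 9
h'(3) = 5 * 9 + 21 * 2
= 45 + 42
= 87

87


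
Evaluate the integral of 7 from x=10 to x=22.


The integral of a constant k over [a, b] equals k * (b - a).
integral from 10 to 22 of 7 dx
= 7 * (22 - 10)
= 7 * 12
= 84

84


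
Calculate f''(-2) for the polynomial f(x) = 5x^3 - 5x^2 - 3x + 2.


First derivative:
f'(x) = 15x^2 - 10x - 3
Second derivative:
f''(x) = 30x - 10
Substitute x = -2:
f''(-2) = 30 * (-2) - 10
= -60 - 10
= -70

-70


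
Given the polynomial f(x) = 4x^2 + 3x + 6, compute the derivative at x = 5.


Differentiate term by term using power and sum rules:
f(x) = 4x^2 + 3x + 6
f'(x) = 8x + 3
Substitute x = 5:
f'(5) = 8 * 5 + 3
= 40 + 3
= 43

43


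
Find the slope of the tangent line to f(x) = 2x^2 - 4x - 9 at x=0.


The slope of the tangent line equals f'(x) at the point.
f(x) = 2x^2 - 4x - 9
f'(x) = 4x - 4
At x = 0:
f'(0) = 4 * 0 - 4
= 0 - 4
= -4

-4


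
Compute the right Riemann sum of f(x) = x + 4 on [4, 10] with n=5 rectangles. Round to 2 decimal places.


Right Riemann sum uses right endpoints of each subinterval.
Interval: [4, 10], n = 5
dx = (10 - 4) / 5 = 6/5
Right endpoints: [26/5, 32/5, 38/5, 44/5, 10]
f values: [46/5, 52/5, 58/5, 64/5, 14]
Sum = dx * (sum of f values)
= 6/5 * 58
= 348/5 = 69.60

69.60


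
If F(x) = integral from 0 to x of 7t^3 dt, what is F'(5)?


By the Fundamental Theorem of Calculus (Part 1):
If F(x) = integral from 0 to x of f(t) dt, then F'(x) = f(x)
Here f(t) = 7t^3
So F'(x) = 7x^3
Evaluate at x = 5:
F'(5) = 7 * 5^3
= 7 * 125
= 875

875


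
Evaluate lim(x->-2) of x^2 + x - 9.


Since polynomials are continuous, we use direct substitution.
lim(x->-2) of x^2 + x - 9
= 1 * (-2)^2 + 1 * (-2) - 9
= 4 - 2 - 9
= -7

-7


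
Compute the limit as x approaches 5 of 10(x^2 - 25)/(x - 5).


Direct substitution gives 0/0, so we factor the numerator.
Factor: 10(x^2 - 25) = 10 * (x - 5)(x + 5)
Cancel the common factor (x - 5):
10(x^2 - 25)/(x - 5) = 10 * (x + 5)
Now substitute x = 5:
= 10 * (5 + 5) = 100

100


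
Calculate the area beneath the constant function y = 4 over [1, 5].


The area under a constant function y = 4 is a rectangle.
Width = 5 - 1 = 4
Height = 4
Area = width * height
= 4 * 4
= 16

16


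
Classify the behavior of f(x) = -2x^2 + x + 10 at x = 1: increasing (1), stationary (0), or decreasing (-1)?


Compute f'(x) to determine behavior:
f'(x) = -4x + 1
f'(1) = -4 * 1 + 1
= -4 + 1
= -3
Since f'(1) < 0, the function is decreasing (-1)

-1


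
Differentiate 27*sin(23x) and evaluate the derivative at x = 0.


Apply the chain rule to differentiate 27*sin(23x):
d/dx [27*sin(23x)]
= 27 * cos(23x) * d/dx(23x)
= 27 * 23 * cos(23x)
= 621 * cos(23x)
Evaluate at x = 0:
= 621 * cos(0)
= 621 * 1
= 621

621


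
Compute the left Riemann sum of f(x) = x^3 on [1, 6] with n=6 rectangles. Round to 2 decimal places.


Left Riemann sum uses left endpoints of each subinterval.
Interval: [1, 6], n = 6
dx = (6 - 1) / 6 = 5/6
Left endpoints: [1, 11/6, 8/3, 7/2, 13/3, 31/6]
f values: [1, 1331/216, 512/27, 343/8, 2197/27, 29791/216]
Sum = dx * (sum of f values)
= 5/6 * 6919/24
= 34595/144 ≈ 240.24

240.24


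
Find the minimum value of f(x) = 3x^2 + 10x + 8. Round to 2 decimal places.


For a quadratic f(x) = ax^2 + bx + c with a > 0, the minimum is at the vertex.
Vertex x-coordinate: x = -b/(2a)
x = -(10) / (2 * 3)
x = -10/6 = -5/3
Substitute back to find the minimum value:
f(-5/3) = 3 * (-5/3)^2 + 10 * (-5/3) + 8
= 25/3 - 50/3 + 8
= -1/3 ≈ -0.33

-0.33


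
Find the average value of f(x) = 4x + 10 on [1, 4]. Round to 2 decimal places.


Average value = 1/(b-a) * integral from a to b of f(x) dx
First compute the integral of 4x + 10:
F(x) = 2x^2 + 10x
F(4) = 2 * 16 + 10 * 4 = 72
F(1) = 2 * 1 + 10 * 1 = 12
Integral = 72 - 12 = 60
Average = 60 / (4 - 1) = 60 / 3
= 20 = 20.00

20.00


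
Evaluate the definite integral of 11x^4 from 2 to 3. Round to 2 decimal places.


Find the antiderivative of 11x^4:
F(x) = 11/5 * x^5
Apply the Fundamental Theorem of Calculus:
F(3) - F(2)
= 11/5 * 3^5 - 11/5 * 2^5
= 11/5 * (243 - 32)
= 11/5 * 211
= 2321/5 = 464.20

464.20


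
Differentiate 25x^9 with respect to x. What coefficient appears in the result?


We apply the power rule: d/dx [ax^n] = a*n * x^(n-1)
d/dx [25x^9]
= 25 * 9 * x^(9-1)
= 225x^8
The coefficient is 225

225


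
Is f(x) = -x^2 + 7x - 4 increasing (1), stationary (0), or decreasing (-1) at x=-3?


Compute f'(x) to determine behavior:
f'(x) = -2x + 7
f'(-3) = -2 * (-3) + 7
= 6 + 7
= 13
Since f'(-3) > 0, the function is increasing (1)

1


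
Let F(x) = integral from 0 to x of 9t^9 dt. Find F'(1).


By the Fundamental Theorem of Calculus (Part 1):
If F(x) = integral from 0 to x of f(t) dt, then F'(x) = f(x)
Here f(t) = 9t^9
So F'(x) = 9x^9
Evaluate at x = 1:
F'(1) = 9 * 1^9
= 9 * 1
= 9

9


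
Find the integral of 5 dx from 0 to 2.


The integral of a constant k over [a, b] equals k * (b - a).
integral from 0 to 2 of 5 dx
= 5 * (2 - 0)
= 5 * 2
= 10

10


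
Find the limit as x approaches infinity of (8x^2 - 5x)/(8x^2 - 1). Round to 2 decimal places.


For limits at infinity with equal-degree polynomials,
we compare leading coefficients.
Numerator leading term: 8x^2
Denominator leading term: 8x^2
Divide both by x^2:
lim = (8 - 5/x) / (8 - 1/x^2)
As x -> infinity, the 1/x and 1/x^2 terms vanish:
= 8/8 = 1 = 1.00

1.00


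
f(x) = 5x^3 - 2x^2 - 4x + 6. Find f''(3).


First derivative:
f'(x) = 15x^2 - 4x - 4
Second derivative:
f''(x) = 30x - 4
Substitute x = 3:
f''(3) = 30 * 3 - 4
= 90 - 4
= 86

86


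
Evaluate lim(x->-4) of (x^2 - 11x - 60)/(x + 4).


Direct substitution gives 0/0, so we factor the numerator.
Factor: (x^2 - 11x - 60) = (x + 4)(x - 15)
Cancel the common factor (x + 4):
(x^2 - 11x - 60)/(x + 4) = (x - 15)
Now substitute x = -4:
= (-4) - (15) = -19

-19


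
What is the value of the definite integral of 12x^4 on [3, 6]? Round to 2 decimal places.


Find the antiderivative of 12x^4:
F(x) = 12/5 * x^5
Apply the Fundamental Theorem of Calculus:
F(6) - F(3)
= 12/5 * 6^5 - 12/5 * 3^5
= 12/5 * (7776 - 243)
= 12/5 * 7533
= 90396/5 = 18079.20

18079.20


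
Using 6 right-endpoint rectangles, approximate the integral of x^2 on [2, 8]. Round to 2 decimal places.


Right Riemann sum uses right endpoints of each subinterval.
Interval: [2, 8], n = 6
dx = (8 - 2) / 6 = 1
Right endpoints: [3, 4, 5, 6, 7, 8]
f values: [9, 16, 25, 36, 49, 64]
Sum = dx * (sum of f values)
= 1 * 199
= 199 = 199.00

199.00


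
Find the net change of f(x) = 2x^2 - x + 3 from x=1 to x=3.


Net change = f(b) - f(a)
f(x) = 2x^2 - x + 3
Compute f(3):
f(3) = 2 * 3^2 - 1 * 3 + 3
= 18 - 3 + 3
= 18
Compute f(1):
f(1) = 2 * 1^2 - 1 * 1 + 3
= 2 - 1 + 3
= 4
Net change = 18 - 4 = 14

14


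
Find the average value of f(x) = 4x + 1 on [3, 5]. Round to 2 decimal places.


Average value = 1/(b-a) * integral from a to b of f(x) dx
First compute the integral of 4x + 1:
F(x) = 2x^2 + x
F(5) = 2 * 25 + 1 * 5 = 55
F(3) = 2 * 9 + 1 * 3 = 21
Integral = 55 - 21 = 34
Average = 34 / (5 - 3) = 34 / 2
= 17 = 17.00

17.00


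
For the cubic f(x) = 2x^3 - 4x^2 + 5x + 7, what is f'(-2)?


Differentiate f(x) = 2x^3 - 4x^2 + 5x + 7 term by term:
f'(x) = 6x^2 - 8x + 5
Substitute x = -2:
f'(-2) = 6 * (-2)^2 - 8 * (-2) + 5
= 24 + 16 + 5
= 45

45


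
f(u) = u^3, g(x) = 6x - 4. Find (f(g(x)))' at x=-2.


Using the chain rule: (f(g(x)))' = f'(g(x)) * g'(x)
First, find g(-2):
g(-2) = 6 * (-2) - 4 = -16
Next, f'(u) = 3u^2
And g'(x) = 6
So f'(g(-2)) * g'(-2)
= 3 * (-16)^2 * 6
= 3 * 256 * 6
= 4608

4608


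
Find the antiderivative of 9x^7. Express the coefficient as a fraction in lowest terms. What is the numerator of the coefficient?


Apply the power rule for integration:
integral of ax^n dx = a/(n+1) * x^(n+1) + C
integral of 9x^7 dx
= 9/8 * x^8 + C
The coefficient in lowest terms is 9/8, and its numerator is 9

9


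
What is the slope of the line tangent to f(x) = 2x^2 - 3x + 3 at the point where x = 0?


The slope of the tangent line equals f'(x) at the point.
f(x) = 2x^2 - 3x + 3
f'(x) = 4x - 3
At x = 0:
f'(0) = 4 * 0 - 3
= 0 - 3
= -3

-3


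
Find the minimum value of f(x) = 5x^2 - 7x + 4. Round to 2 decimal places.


For a quadratic f(x) = ax^2 + bx + c with a > 0, the minimum is at the vertex.
Vertex x-coordinate: x = -b/(2a)
x = -(-7) / (2 * 5)
x = 7/10
Substitute back to find the minimum value:
f(7/10) = 5 * (7/10)^2 - 7 * (7/10) + 4
= 49/20 - 49/10 + 4
= 31/20 = 1.55

1.55


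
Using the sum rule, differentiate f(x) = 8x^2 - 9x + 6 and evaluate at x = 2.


Differentiate term by term using power and sum rules:
f(x) = 8x^2 - 9x + 6
f'(x) = 16x - 9
Substitute x = 2:
f'(2) = 16 * 2 - 9
= 32 - 9
= 23

23


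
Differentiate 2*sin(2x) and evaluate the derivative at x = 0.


Apply the chain rule to differentiate 2*sin(2x):
d/dx [2*sin(2x)]
= 2 * cos(2x) * d/dx(2x)
= 2 * 2 * cos(2x)
= 4 * cos(2x)
Evaluate at x = 0:
= 4 * cos(0)
= 4 * 1
= 4

4


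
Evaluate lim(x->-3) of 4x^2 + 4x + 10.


Since polynomials are continuous, we use direct substitution.
lim(x->-3) of 4x^2 + 4x + 10
= 4 * (-3)^2 + 4 * (-3) + 10
= 36 - 12 + 10
= 34

34


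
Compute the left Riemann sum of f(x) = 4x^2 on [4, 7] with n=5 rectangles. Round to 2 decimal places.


Left Riemann sum uses left endpoints of each subinterval.
Interval: [4, 7], n = 5
dx = (7 - 4) / 5 = 3/5
Left endpoints: [4, 23/5, 26/5, 29/5, 32/5]
f values: [64, 2116/25, 2704/25, 3364/25, 4096/25]
Sum = dx * (sum of f values)
= 3/5 * 2776/5
= 8328/25 = 333.12

333.12


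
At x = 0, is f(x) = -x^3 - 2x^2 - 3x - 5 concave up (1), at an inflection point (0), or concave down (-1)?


Concavity is determined by the sign of f''(x).
f(x) = -x^3 - 2x^2 - 3x - 5
f'(x) = -3x^2 - 4x - 3
f''(x) = -6x - 4
f''(0) = -6 * 0 - 4
= 0 - 4
= -4
Since f''(0) < 0, the function is concave down (-1)

-1


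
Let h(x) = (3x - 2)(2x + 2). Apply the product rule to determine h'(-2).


Let u(x) = 3x - 2 and v(x) = 2x + 2
u'(x) = 3
v'(x) = 2
Product rule: h'(x) = u'(x)*v(x) + u(x)*v'(x)
= 3 * (2x + 2) + (3x - 2) * 2
At x = -2:
u(-2) = 3 * (-2) - 2 = -8
v(-2) = 2 * (-2) + 2 = -2
h'(-2) = 3 * (-2) + (-8) * 2
= -6 - 16
= -22

-22


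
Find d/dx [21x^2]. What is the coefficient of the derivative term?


We apply the power rule: d/dx [ax^n] = a*n * x^(n-1)
d/dx [21x^2]
= 21 * 2 * x^(2-1)
= 42x
The coefficient is 42

42


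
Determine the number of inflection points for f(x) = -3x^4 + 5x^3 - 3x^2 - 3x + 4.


Inflection points occur where f''(x) = 0 and concavity changes.
f(x) = -3x^4 + 5x^3 - 3x^2 - 3x + 4
f'(x) = -12x^3 + 15x^2 - 6x - 3
f''(x) = -36x^2 + 30x - 6
This is a quadratic in x. Use the discriminant to count real roots.
Discriminant = (30)^2 - 4 * (-36) * (-6)
= 900 - 864
= 36
Since discriminant > 0, f''(x) = 0 has 2 distinct real solutions.
A quadratic with two distinct real roots changes sign at each root, so concavity changes at both.
Number of inflection points: 2

2


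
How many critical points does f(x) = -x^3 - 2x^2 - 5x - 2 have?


Find where f'(x) = 0:
f(x) = -x^3 - 2x^2 - 5x - 2
f'(x) = -3x^2 - 4x - 5
This is a quadratic in x. Use the discriminant to count real roots.
Discriminant = (-4)^2 - 4 * (-3) * (-5)
= 16 - 60
= -44
Since discriminant < 0, f'(x) = 0 has no real solutions.
Number of critical points: 0

0


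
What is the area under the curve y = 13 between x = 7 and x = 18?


The area under a constant function y = 13 is a rectangle.
Width = 18 - 7 = 11
Height = 13
Area = width * height
= 11 * 13
= 143

143


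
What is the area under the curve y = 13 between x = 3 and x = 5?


The area under a constant function y = 13 is a rectangle.
Width = 5 - 3 = 2
Height = 13
Area = width * height
= 2 * 13
= 26

26


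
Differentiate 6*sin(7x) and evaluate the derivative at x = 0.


Apply the chain rule to differentiate 6*sin(7x):
d/dx [6*sin(7x)]
= 6 * cos(7x) * d/dx(7x)
= 6 * 7 * cos(7x)
= 42 * cos(7x)
Evaluate at x = 0:
= 42 * cos(0)
= 42 * 1
= 42

42


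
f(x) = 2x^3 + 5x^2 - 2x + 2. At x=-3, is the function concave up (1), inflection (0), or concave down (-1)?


Concavity is determined by the sign of f''(x).
f(x) = 2x^3 + 5x^2 - 2x + 2
f'(x) = 6x^2 + 10x - 2
f''(x) = 12x + 10
f''(-3) = 12 * (-3) + 10
= -36 + 10
= -26
Since f''(-3) < 0, the function is concave down (-1)

-1


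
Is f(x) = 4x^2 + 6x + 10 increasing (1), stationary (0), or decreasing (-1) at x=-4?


Compute f'(x) to determine behavior:
f'(x) = 8x + 6
f'(-4) = 8 * (-4) + 6
= -32 + 6
= -26
Since f'(-4) < 0, the function is decreasing (-1)

-1


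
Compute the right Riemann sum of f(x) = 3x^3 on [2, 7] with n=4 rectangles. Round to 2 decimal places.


Right Riemann sum uses right endpoints of each subinterval.
Interval: [2, 7], n = 4
dx = (7 - 2) / 4 = 5/4
Right endpoints: [13/4, 9/2, 23/4, 7]
f values: [6591/64, 2187/8, 36501/64, 1029]
Sum = dx * (sum of f values)
= 5/4 * 31611/16
= 158055/64 ≈ 2469.61

2469.61


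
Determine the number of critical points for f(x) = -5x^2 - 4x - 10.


Find where f'(x) = 0:
f'(x) = -10x - 4
Set f'(x) = 0:
-10x - 4 = 0
x = 4 / (-10) = -2/5
This is a linear equation in x, so there is exactly one solution.
Number of critical points: 1

1


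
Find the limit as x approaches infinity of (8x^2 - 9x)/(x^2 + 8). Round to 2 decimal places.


For limits at infinity with equal-degree polynomials,
we compare leading coefficients.
Numerator leading term: 8x^2
Denominator leading term: x^2
Divide both by x^2:
lim = (8 - 9/x) / (1 + 8/x^2)
As x -> infinity, the 1/x and 1/x^2 terms vanish:
= 8/1 = 8 = 8.00

8.00


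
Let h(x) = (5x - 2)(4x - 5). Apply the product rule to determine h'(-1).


Let u(x) = 5x - 2 and v(x) = 4x - 5
u'(x) = 5
v'(x) = 4
Product rule: h'(x) = u'(x)*v(x) + u(x)*v'(x)
= 5 * (4x - 5) + (5x - 2) * 4
At x = -1:
u(-1) = 5 * (-1) - 2 = -7
v(-1) = 4 * (-1) - 5 = -9
h'(-1) = 5 * (-9) + (-7) * 4
= -45 - 28
= -73

-73


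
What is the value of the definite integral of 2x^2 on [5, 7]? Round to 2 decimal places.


Find the antiderivative of 2x^2:
F(x) = 2/3 * x^3
Apply the Fundamental Theorem of Calculus:
F(7) - F(5)
= 2/3 * 7^3 - 2/3 * 5^3
= 2/3 * (343 - 125)
= 2/3 * 218
= 436/3 ≈ 145.33

145.33


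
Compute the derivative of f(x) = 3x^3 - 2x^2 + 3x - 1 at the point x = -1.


Differentiate f(x) = 3x^3 - 2x^2 + 3x - 1 term by term:
f'(x) = 9x^2 - 4x + 3
Substitute x = -1:
f'(-1) = 9 * (-1)^2 - 4 * (-1) + 3
= 9 + 4 + 3
= 16

16


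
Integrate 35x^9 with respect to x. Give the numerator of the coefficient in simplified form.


Apply the power rule for integration:
integral of ax^n dx = a/(n+1) * x^(n+1) + C
integral of 35x^9 dx
= 35/10 * x^10 + C
= 7/2 * x^10 + C
The coefficient in lowest terms is 7/2, and its numerator is 7

7


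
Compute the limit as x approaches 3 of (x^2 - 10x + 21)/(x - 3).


Direct substitution gives 0/0, so we factor the numerator.
Factor: (x^2 - 10x + 21) = (x - 3)(x - 7)
Cancel the common factor (x - 3):
(x^2 - 10x + 21)/(x - 3) = (x - 7)
Now substitute x = 3:
= (3) - (7) = -4

-4


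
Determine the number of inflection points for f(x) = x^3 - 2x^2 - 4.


Inflection points occur where f''(x) = 0 and concavity changes.
f(x) = x^3 - 2x^2 - 4
f'(x) = 3x^2 - 4x
f''(x) = 6x - 4
Set f''(x) = 0:
6x - 4 = 0
x = 4 / 6 = 2/3
Since f''(x) is linear (degree 1), it changes sign at this point.
Therefore there is exactly 1 inflection point.

1


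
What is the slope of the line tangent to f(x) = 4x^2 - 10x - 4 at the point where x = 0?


The slope of the tangent line equals f'(x) at the point.
f(x) = 4x^2 - 10x - 4
f'(x) = 8x - 10
At x = 0:
f'(0) = 8 * 0 - 10
= 0 - 10
= -10

-10


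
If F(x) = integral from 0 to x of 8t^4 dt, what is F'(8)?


By the Fundamental Theorem of Calculus (Part 1):
If F(x) = integral from 0 to x of f(t) dt, then F'(x) = f(x)
Here f(t) = 8t^4
So F'(x) = 8x^4
Evaluate at x = 8:
F'(8) = 8 * 8^4
= 8 * 4096
= 32768

32768


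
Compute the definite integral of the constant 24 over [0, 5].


The integral of a constant k over [a, b] equals k * (b - a).
integral from 0 to 5 of 24 dx
= 24 * (5 - 0)
= 24 * 5
= 120

120


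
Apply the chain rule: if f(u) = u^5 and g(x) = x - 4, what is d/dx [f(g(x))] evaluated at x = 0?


Using the chain rule: (f(g(x)))' = f'(g(x)) * g'(x)
First, find g(0):
g(0) = 1 * 0 - 4 = -4
Next, f'(u) = 5u^4
And g'(x) = 1
So f'(g(0)) * g'(0)
= 5 * (-4)^4 * 1
= 5 * 256 * 1
= 1280

1280


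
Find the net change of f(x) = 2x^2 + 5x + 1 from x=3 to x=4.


Net change = f(b) - f(a)
f(x) = 2x^2 + 5x + 1
Compute f(4):
f(4) = 2 * 4^2 + 5 * 4 + 1
= 32 + 20 + 1
= 53
Compute f(3):
f(3) = 2 * 3^2 + 5 * 3 + 1
= 18 + 15 + 1
= 34
Net change = 53 - 34 = 19

19


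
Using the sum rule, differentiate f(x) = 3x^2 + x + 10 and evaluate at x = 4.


Differentiate term by term using power and sum rules:
f(x) = 3x^2 + x + 10
f'(x) = 6x + 1
Substitute x = 4:
f'(4) = 6 * 4 + 1
= 24 + 1
= 25

25


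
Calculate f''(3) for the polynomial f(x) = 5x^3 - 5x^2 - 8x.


First derivative:
f'(x) = 15x^2 - 10x - 8
Second derivative:
f''(x) = 30x - 10
Substitute x = 3:
f''(3) = 30 * 3 - 10
= 90 - 10
= 80

80


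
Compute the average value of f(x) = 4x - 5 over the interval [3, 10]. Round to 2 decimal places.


Average value = 1/(b-a) * integral from a to b of f(x) dx
First compute the integral of 4x - 5:
F(x) = 2x^2 - 5x
F(10) = 2 * 100 - 5 * 10 = 150
F(3) = 2 * 9 - 5 * 3 = 3
Integral = 150 - 3 = 147
Average = 147 / (10 - 3) = 147 / 7
= 21 = 21.00

21.00


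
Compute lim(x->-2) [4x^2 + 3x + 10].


Since polynomials are continuous, we use direct substitution.
lim(x->-2) of 4x^2 + 3x + 10
= 4 * (-2)^2 + 3 * (-2) + 10
= 16 - 6 + 10
= 20

20


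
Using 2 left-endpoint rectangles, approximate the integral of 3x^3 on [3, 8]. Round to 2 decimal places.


Left Riemann sum uses left endpoints of each subinterval.
Interval: [3, 8], n = 2
dx = (8 - 3) / 2 = 5/2
Left endpoints: [3, 11/2]
f values: [81, 3993/8]
Sum = dx * (sum of f values)
= 5/2 * 4641/8
= 23205/16 ≈ 1450.31

1450.31


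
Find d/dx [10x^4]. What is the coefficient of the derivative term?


We apply the power rule: d/dx [ax^n] = a*n * x^(n-1)
d/dx [10x^4]
= 10 * 4 * x^(4-1)
= 40x^3
The coefficient is 40

40


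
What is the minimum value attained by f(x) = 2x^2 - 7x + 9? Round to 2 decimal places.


For a quadratic f(x) = ax^2 + bx + c with a > 0, the minimum is at the vertex.
Vertex x-coordinate: x = -b/(2a)
x = -(-7) / (2 * 2)
x = 7/4
Substitute back to find the minimum value:
f(7/4) = 2 * (7/4)^2 - 7 * (7/4) + 9
= 49/8 - 49/4 + 9
= 23/8 ≈ 2.88

2.88


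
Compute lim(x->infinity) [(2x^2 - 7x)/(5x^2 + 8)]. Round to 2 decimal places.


For limits at infinity with equal-degree polynomials,
we compare leading coefficients.
Numerator leading term: 2x^2
Denominator leading term: 5x^2
Divide both by x^2:
lim = (2 - 7/x) / (5 + 8/x^2)
As x -> infinity, the 1/x and 1/x^2 terms vanish:
= 2/5 = 0.40

0.40


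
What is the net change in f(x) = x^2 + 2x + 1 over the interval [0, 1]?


Net change = f(b) - f(a)
f(x) = x^2 + 2x + 1
Compute f(1):
f(1) = 1 * 1^2 + 2 * 1 + 1
= 1 + 2 + 1
= 4
Compute f(0):
f(0) = 1 * 0^2 + 2 * 0 + 1
= 0 + 0 + 1
= 1
Net change = 4 - 1 = 3

3


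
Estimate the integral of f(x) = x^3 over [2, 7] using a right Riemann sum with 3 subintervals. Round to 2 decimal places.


Right Riemann sum uses right endpoints of each subinterval.
Interval: [2, 7], n = 3
dx = (7 - 2) / 3 = 5/3
Right endpoints: [11/3, 16/3, 7]
f values: [1331/27, 4096/27, 343]
Sum = dx * (sum of f values)
= 5/3 * 544
= 2720/3 ≈ 906.67

906.67


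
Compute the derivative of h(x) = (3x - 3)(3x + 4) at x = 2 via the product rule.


Let u(x) = 3x - 3 and v(x) = 3x + 4
u'(x) = 3
v'(x) = 3
Product rule: h'(x) = u'(x)*v(x) + u(x)*v'(x)
= 3 * (3x + 4) + (3x - 3) * 3
At x = 2:
u(2) = 3 * 2 - 3 = 3
v(2) = 3 * 2 + 4 = 10
h'(2) = 3 * 10 + 3 * 3
= 30 + 9
= 39

39


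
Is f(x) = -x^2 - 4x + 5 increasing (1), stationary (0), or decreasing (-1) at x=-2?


Compute f'(x) to determine behavior:
f'(x) = -2x - 4
f'(-2) = -2 * (-2) - 4
= 4 - 4
= 0
Since f'(-2) = 0, the function is stationary (0)

0


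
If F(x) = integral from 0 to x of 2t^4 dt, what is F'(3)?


By the Fundamental Theorem of Calculus (Part 1):
If F(x) = integral from 0 to x of f(t) dt, then F'(x) = f(x)
Here f(t) = 2t^4
So F'(x) = 2x^4
Evaluate at x = 3:
F'(3) = 2 * 3^4
= 2 * 81
= 162

162


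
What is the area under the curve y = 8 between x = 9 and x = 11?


The area under a constant function y = 8 is a rectangle.
Width = 11 - 9 = 2
Height = 8
Area = width * height
= 2 * 8
= 16

16


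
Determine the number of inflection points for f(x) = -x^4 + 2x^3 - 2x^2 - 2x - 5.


Inflection points occur where f''(x) = 0 and concavity changes.
f(x) = -x^4 + 2x^3 - 2x^2 - 2x - 5
f'(x) = -4x^3 + 6x^2 - 4x - 2
f''(x) = -12x^2 + 12x - 4
This is a quadratic in x. Use the discriminant to count real roots.
Discriminant = (12)^2 - 4 * (-12) * (-4)
= 144 - 192
= -48
Since discriminant < 0, f''(x) = 0 has no real solutions.
Number of inflection points: 0

0


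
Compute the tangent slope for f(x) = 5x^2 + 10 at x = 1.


The slope of the tangent line equals f'(x) at the point.
f(x) = 5x^2 + 10
f'(x) = 10x
At x = 1:
f'(1) = 10 * 1 + 0
= 10 + 0
= 10

10


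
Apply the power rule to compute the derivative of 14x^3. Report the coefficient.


We apply the power rule: d/dx [ax^n] = a*n * x^(n-1)
d/dx [14x^3]
= 14 * 3 * x^(3-1)
= 42x^2
The coefficient is 42

42


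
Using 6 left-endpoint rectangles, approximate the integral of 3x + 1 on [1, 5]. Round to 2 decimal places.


Left Riemann sum uses left endpoints of each subinterval.
Interval: [1, 5], n = 6
dx = (5 - 1) / 6 = 2/3
Left endpoints: [1, 5/3, 7/3, 3, 11/3, 13/3]
f values: [4, 6, 8, 10, 12, 14]
Sum = dx * (sum of f values)
= 2/3 * 54
= 36 = 36.00

36.00


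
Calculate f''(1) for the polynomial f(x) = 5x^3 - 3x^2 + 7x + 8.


First derivative:
f'(x) = 15x^2 - 6x + 7
Second derivative:
f''(x) = 30x - 6
Substitute x = 1:
f''(1) = 30 * 1 - 6
= 30 - 6
= 24

24


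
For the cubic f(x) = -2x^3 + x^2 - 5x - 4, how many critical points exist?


Find where f'(x) = 0:
f(x) = -2x^3 + x^2 - 5x - 4
f'(x) = -6x^2 + 2x - 5
This is a quadratic in x. Use the discriminant to count real roots.
Discriminant = (2)^2 - 4 * (-6) * (-5)
= 4 - 120
= -116
Since discriminant < 0, f'(x) = 0 has no real solutions.
Number of critical points: 0

0


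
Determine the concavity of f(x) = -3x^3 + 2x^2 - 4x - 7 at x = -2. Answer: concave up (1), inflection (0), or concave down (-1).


Concavity is determined by the sign of f''(x).
f(x) = -3x^3 + 2x^2 - 4x - 7
f'(x) = -9x^2 + 4x - 4
f''(x) = -18x + 4
f''(-2) = -18 * (-2) + 4
= 36 + 4
= 40
Since f''(-2) > 0, the function is concave up (1)

1


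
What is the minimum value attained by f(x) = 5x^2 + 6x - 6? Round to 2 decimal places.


For a quadratic f(x) = ax^2 + bx + c with a > 0, the minimum is at the vertex.
Vertex x-coordinate: x = -b/(2a)
x = -(6) / (2 * 5)
x = -6/10 = -3/5
Substitute back to find the minimum value:
f(-3/5) = 5 * (-3/5)^2 + 6 * (-3/5) - 6
= 9/5 - 18/5 - 6
= -39/5 = -7.80

-7.80


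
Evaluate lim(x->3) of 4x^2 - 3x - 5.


Since polynomials are continuous, we use direct substitution.
lim(x->3) of 4x^2 - 3x - 5
= 4 * 3^2 - 3 * 3 - 5
= 36 - 9 - 5
= 22

22


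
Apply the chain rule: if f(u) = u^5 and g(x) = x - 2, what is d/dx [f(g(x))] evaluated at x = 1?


Using the chain rule: (f(g(x)))' = f'(g(x)) * g'(x)
First, find g(1):
g(1) = 1 * 1 - 2 = -1
Next, f'(u) = 5u^4
And g'(x) = 1
So f'(g(1)) * g'(1)
= 5 * (-1)^4 * 1
= 5 * 1 * 1
= 5

5


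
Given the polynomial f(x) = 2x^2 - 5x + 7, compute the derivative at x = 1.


Differentiate term by term using power and sum rules:
f(x) = 2x^2 - 5x + 7
f'(x) = 4x - 5
Substitute x = 1:
f'(1) = 4 * 1 - 5
= 4 - 5
= -1

-1


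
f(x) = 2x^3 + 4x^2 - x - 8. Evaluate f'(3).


Differentiate f(x) = 2x^3 + 4x^2 - x - 8 term by term:
f'(x) = 6x^2 + 8x - 1
Substitute x = 3:
f'(3) = 6 * 3^2 + 8 * 3 - 1
= 54 + 24 - 1
= 77

77


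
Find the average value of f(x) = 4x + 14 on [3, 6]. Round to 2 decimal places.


Average value = 1/(b-a) * integral from a to b of f(x) dx
First compute the integral of 4x + 14:
F(x) = 2x^2 + 14x
F(6) = 2 * 36 + 14 * 6 = 156
F(3) = 2 * 9 + 14 * 3 = 60
Integral = 156 - 60 = 96
Average = 96 / (6 - 3) = 96 / 3
= 32 = 32.00

32.00


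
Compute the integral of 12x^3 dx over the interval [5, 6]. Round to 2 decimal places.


Find the antiderivative of 12x^3:
F(x) = 12/4 * x^4
Apply the Fundamental Theorem of Calculus:
F(6) - F(5)
= 12/4 * 6^4 - 12/4 * 5^4
= 12/4 * (1296 - 625)
= 12/4 * 671
= 2013 = 2013.00

2013.00


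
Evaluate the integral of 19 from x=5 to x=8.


The integral of a constant k over [a, b] equals k * (b - a).
integral from 5 to 8 of 19 dx
= 19 * (8 - 5)
= 19 * 3
= 57

57


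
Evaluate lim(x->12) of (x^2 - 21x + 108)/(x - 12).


Direct substitution gives 0/0, so we factor the numerator.
Factor: (x^2 - 21x + 108) = (x - 12)(x - 9)
Cancel the common factor (x - 12):
(x^2 - 21x + 108)/(x - 12) = (x - 9)
Now substitute x = 12:
= (12) - (9) = 3

3


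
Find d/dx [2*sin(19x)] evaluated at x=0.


Apply the chain rule to differentiate 2*sin(19x):
d/dx [2*sin(19x)]
= 2 * cos(19x) * d/dx(19x)
= 2 * 19 * cos(19x)
= 38 * cos(19x)
Evaluate at x = 0:
= 38 * cos(0)
= 38 * 1
= 38

38


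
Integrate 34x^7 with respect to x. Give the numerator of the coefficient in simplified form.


Apply the power rule for integration:
integral of ax^n dx = a/(n+1) * x^(n+1) + C
integral of 34x^7 dx
= 34/8 * x^8 + C
= 17/4 * x^8 + C
The coefficient in lowest terms is 17/4, and its numerator is 17

17


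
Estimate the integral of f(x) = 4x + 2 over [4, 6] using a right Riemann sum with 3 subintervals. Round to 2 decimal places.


Right Riemann sum uses right endpoints of each subinterval.
Interval: [4, 6], n = 3
dx = (6 - 4) / 3 = 2/3
Right endpoints: [14/3, 16/3, 6]
f values: [62/3, 70/3, 26]
Sum = dx * (sum of f values)
= 2/3 * 70
= 140/3 ≈ 46.67

46.67


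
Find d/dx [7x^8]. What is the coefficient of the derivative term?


We apply the power rule: d/dx [ax^n] = a*n * x^(n-1)
d/dx [7x^8]
= 7 * 8 * x^(8-1)
= 56x^7
The coefficient is 56

56


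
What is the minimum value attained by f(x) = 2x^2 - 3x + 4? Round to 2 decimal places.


For a quadratic f(x) = ax^2 + bx + c with a > 0, the minimum is at the vertex.
Vertex x-coordinate: x = -b/(2a)
x = -(-3) / (2 * 2)
x = 3/4
Substitute back to find the minimum value:
f(3/4) = 2 * (3/4)^2 - 3 * (3/4) + 4
= 9/8 - 9/4 + 4
= 23/8 ≈ 2.88

2.88


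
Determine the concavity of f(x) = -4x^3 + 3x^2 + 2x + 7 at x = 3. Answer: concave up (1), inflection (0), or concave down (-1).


Concavity is determined by the sign of f''(x).
f(x) = -4x^3 + 3x^2 + 2x + 7
f'(x) = -12x^2 + 6x + 2
f''(x) = -24x + 6
f''(3) = -24 * 3 + 6
= -72 + 6
= -66
Since f''(3) < 0, the function is concave down (-1)

-1


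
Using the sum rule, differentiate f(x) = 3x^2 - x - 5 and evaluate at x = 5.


Differentiate term by term using power and sum rules:
f(x) = 3x^2 - x - 5
f'(x) = 6x - 1
Substitute x = 5:
f'(5) = 6 * 5 - 1
= 30 - 1
= 29

29


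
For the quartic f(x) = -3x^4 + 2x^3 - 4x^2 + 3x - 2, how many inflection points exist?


Inflection points occur where f''(x) = 0 and concavity changes.
f(x) = -3x^4 + 2x^3 - 4x^2 + 3x - 2
f'(x) = -12x^3 + 6x^2 - 8x + 3
f''(x) = -36x^2 + 12x - 8
This is a quadratic in x. Use the discriminant to count real roots.
Discriminant = (12)^2 - 4 * (-36) * (-8)
= 144 - 1152
= -1008
Since discriminant < 0, f''(x) = 0 has no real solutions.
Number of inflection points: 0

0


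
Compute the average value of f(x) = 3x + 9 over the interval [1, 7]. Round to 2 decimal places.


Average value = 1/(b-a) * integral from a to b of f(x) dx
First compute the integral of 3x + 9:
F(x) = (3/2)x^2 + 9x
F(7) = 3/2 * 49 + 9 * 7 = 273/2
F(1) = 3/2 * 1 + 9 * 1 = 21/2
Integral = 273/2 - 21/2 = 126
Average = 126 / (7 - 1) = 126 / 6
= 21 = 21.00

21.00


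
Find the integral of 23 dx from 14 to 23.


The integral of a constant k over [a, b] equals k * (b - a).
integral from 14 to 23 of 23 dx
= 23 * (23 - 14)
= 23 * 9
= 207

207


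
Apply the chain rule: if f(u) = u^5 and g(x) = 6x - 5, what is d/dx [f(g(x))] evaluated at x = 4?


Using the chain rule: (f(g(x)))' = f'(g(x)) * g'(x)
First, find g(4):
g(4) = 6 * 4 - 5 = 19
Next, f'(u) = 5u^4
And g'(x) = 6
So f'(g(4)) * g'(4)
= 5 * 19^4 * 6
= 5 * 130321 * 6
= 3909630

3909630


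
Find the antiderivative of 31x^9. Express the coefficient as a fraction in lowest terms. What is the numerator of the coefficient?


Apply the power rule for integration:
integral of ax^n dx = a/(n+1) * x^(n+1) + C
integral of 31x^9 dx
= 31/10 * x^10 + C
The coefficient in lowest terms is 31/10, and its numerator is 31

31


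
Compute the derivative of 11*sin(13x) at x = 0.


Apply the chain rule to differentiate 11*sin(13x):
d/dx [11*sin(13x)]
= 11 * cos(13x) * d/dx(13x)
= 11 * 13 * cos(13x)
= 143 * cos(13x)
Evaluate at x = 0:
= 143 * cos(0)
= 143 * 1
= 143

143


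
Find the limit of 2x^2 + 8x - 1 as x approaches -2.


Since polynomials are continuous, we use direct substitution.
lim(x->-2) of 2x^2 + 8x - 1
= 2 * (-2)^2 + 8 * (-2) - 1
= 8 - 16 - 1
= -9

-9


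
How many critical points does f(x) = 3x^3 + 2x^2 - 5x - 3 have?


Find where f'(x) = 0:
f(x) = 3x^3 + 2x^2 - 5x - 3
f'(x) = 9x^2 + 4x - 5
This is a quadratic in x. Use the discriminant to count real roots.
Discriminant = (4)^2 - 4 * 9 * (-5)
= 16 - (-180)
= 196
Since discriminant > 0, f'(x) = 0 has 2 real solutions.
Number of critical points: 2

2


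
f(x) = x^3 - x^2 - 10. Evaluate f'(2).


Differentiate f(x) = x^3 - x^2 - 10 term by term:
f'(x) = 3x^2 - 2x
Substitute x = 2:
f'(2) = 3 * 2^2 - 2 * 2 + 0
= 12 - 4 + 0
= 8

8


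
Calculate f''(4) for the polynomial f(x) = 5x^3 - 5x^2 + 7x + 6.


First derivative:
f'(x) = 15x^2 - 10x + 7
Second derivative:
f''(x) = 30x - 10
Substitute x = 4:
f''(4) = 30 * 4 - 10
= 120 - 10
= 110

110


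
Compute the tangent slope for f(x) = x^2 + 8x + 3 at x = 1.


The slope of the tangent line equals f'(x) at the point.
f(x) = x^2 + 8x + 3
f'(x) = 2x + 8
At x = 1:
f'(1) = 2 * 1 + 8
= 2 + 8
= 10

10


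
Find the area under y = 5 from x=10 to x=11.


The area under a constant function y = 5 is a rectangle.
Width = 11 - 10 = 1
Height = 5
Area = width * height
= 1 * 5
= 5

5


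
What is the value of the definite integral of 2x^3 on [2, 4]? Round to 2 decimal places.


Find the antiderivative of 2x^3:
F(x) = 2/4 * x^4
Apply the Fundamental Theorem of Calculus:
F(4) - F(2)
= 2/4 * 4^4 - 2/4 * 2^4
= 2/4 * (256 - 16)
= 2/4 * 240
= 120 = 120.00

120.00


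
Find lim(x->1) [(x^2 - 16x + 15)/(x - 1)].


Direct substitution gives 0/0, so we factor the numerator.
Factor: (x^2 - 16x + 15) = (x - 1)(x - 15)
Cancel the common factor (x - 1):
(x^2 - 16x + 15)/(x - 1) = (x - 15)
Now substitute x = 1:
= (1) - (15) = -14

-14


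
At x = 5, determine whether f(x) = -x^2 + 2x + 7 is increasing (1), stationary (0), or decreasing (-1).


Compute f'(x) to determine behavior:
f'(x) = -2x + 2
f'(5) = -2 * 5 + 2
= -10 + 2
= -8
Since f'(5) < 0, the function is decreasing (-1)

-1
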